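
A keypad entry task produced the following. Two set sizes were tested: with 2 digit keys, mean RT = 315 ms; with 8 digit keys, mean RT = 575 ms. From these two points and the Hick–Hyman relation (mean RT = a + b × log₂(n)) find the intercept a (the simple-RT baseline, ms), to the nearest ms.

185 ms

The slope on a log₂ axis is (575 − 315) / (3 − 1) = 130 ms/bit.
Intercept: a = 315 − 130·log₂(2) = 185.000 ms.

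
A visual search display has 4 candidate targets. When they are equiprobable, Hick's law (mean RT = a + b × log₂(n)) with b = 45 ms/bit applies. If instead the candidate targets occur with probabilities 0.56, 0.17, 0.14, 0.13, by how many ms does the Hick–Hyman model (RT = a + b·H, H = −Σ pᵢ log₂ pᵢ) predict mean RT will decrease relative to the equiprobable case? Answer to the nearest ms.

14 ms

The RT saving is b·ΔH. Equiprobable H₀ = log₂(4) = 2.0000 bits; with the given probabilities H = 1.6828 bits.
b·(H₀ − H) = 45 × (2.0000 − 1.6828) = 14.27 ms.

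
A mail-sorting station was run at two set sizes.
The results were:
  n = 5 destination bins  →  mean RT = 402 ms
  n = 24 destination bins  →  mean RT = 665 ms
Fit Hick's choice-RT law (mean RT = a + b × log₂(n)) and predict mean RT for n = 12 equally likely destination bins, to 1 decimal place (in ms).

548.8 ms

Solve the two-equation system in a and b:
  b = (665 − 402) / (log₂ 24 − log₂ 5) = 263 / (4.5850 − 2.3219) = 116.216 ms/bit
  a = 402 − 116.216 × 2.3219 = 132.156 ms
Then RT(12) = 132.156 + 116.216 × log₂ 12 = 132.156 + 116.216 × 3.5850 ≈ 548.784 ms.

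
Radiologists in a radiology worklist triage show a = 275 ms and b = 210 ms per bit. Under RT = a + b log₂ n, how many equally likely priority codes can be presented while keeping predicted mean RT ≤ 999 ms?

10

Information budget: (999 − 275)/210 = 3.4476 bits, so n ≤ 2^3.4476 = 10.910 → at most 10.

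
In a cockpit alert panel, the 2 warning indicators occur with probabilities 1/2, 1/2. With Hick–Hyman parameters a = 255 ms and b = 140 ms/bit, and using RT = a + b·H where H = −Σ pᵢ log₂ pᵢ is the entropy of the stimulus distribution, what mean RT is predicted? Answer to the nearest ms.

395 ms

H = −Σ pᵢ log₂ pᵢ = 0.5·1 + 0.5·1 = 1.000 bits.
RT = 255 + 140 × 1.000 = 395.00 ms.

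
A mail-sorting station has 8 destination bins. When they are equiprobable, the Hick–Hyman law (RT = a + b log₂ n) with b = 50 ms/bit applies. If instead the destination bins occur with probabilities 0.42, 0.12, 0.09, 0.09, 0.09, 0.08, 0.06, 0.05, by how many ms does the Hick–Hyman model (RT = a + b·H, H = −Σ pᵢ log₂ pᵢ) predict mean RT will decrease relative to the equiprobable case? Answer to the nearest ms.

Equiprobable entropy H₀ = log₂ 8 = 3.0000 bits.
Skewed entropy H = −Σ pᵢ log₂ pᵢ = 2.5818 bits.
ΔRT = b·(H₀ − H) = 50 × 0.4182 = 20.91 ms.

21 ms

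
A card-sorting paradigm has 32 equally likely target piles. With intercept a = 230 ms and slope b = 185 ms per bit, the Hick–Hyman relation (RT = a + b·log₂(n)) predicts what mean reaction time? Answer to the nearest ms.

log₂(32) = 5 bits, so RT = 230 + 185 × 5 ≈ 1155.000 ms.

1155 ms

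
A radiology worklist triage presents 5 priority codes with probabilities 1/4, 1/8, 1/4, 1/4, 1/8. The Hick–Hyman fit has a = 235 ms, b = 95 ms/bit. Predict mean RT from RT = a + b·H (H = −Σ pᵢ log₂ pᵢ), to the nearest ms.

449 ms

Each term −pᵢ log₂ pᵢ: 0.25·2 + 0.125·3 + 0.25·2 + 0.25·2 + 0.125·3; summed, H = 2.250 bits.
Mean RT = a + bH = 235 + 95·2.250 = 448.75 ms.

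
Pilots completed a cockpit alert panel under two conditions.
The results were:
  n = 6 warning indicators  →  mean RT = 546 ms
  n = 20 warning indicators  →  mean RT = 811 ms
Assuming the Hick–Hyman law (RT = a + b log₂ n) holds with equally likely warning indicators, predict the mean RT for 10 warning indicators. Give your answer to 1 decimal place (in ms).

RT is linear in log₂ n, so two points fix the line:
  b = (811 − 546) / (log₂ 20 − log₂ 6) = 265 / (4.3219 − 2.5850) = 152.565 ms/bit
  a = 546 − 152.565 × 2.5850 = 151.625 ms
Then RT(10) = 151.625 + 152.565 × log₂ 10 = 151.625 + 152.565 × 3.3219 ≈ 658.435 ms.

658.4 ms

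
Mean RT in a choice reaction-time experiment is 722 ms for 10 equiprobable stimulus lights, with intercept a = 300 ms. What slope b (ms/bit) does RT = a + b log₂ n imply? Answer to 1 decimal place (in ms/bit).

b = (722 − 300) / log₂(10) = 422 / 3.3219 = 127.035 ms/bit.

127.0 ms/bit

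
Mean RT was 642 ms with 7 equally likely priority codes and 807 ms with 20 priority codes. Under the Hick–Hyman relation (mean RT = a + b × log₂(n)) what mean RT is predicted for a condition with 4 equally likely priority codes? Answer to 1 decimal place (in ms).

554.0 ms

With log₂ n on the abscissa the relation is linear; from the two conditions:
  b = (807 − 642) / (log₂ 20 − log₂ 7) = 165 / (4.3219 − 2.8074) = 108.942 ms/bit
  a = 642 − 108.942 × 2.8074 = 336.162 ms
Then RT(4) = 336.162 + 108.942 × log₂ 4 = 336.162 + 108.942 × 2 ≈ 554.045 ms.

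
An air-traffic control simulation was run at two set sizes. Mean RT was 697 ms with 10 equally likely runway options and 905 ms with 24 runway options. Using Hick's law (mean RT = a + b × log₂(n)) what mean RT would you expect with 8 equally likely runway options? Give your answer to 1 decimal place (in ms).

Fit slope and intercept:
  b = (905 − 697) / (log₂ 24 − log₂ 10) = 208 / (4.5850 − 3.3219) = 164.683 ms/bit
  a = 697 − 164.683 × 3.3219 = 149.936 ms
Then RT(8) = 149.936 + 164.683 × log₂ 8 = 149.936 + 164.683 × 3 ≈ 643.984 ms.

644.0 ms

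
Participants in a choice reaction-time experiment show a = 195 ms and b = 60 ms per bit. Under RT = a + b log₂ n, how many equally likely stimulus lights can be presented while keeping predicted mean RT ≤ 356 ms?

Information budget: (356 − 195)/60 = 2.6833 bits, so n ≤ 2^2.6833 = 6.423 → at most 6.

6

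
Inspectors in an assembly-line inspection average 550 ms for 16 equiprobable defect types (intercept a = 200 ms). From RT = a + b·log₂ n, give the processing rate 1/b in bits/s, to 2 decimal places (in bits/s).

11.43 bits/s

Choice component = 550 − 200 = 350 ms over log₂(16) = 4 bits.
b = 350 / 4 = 87.500 ms/bit, so 1/b = 11.429 bits/s.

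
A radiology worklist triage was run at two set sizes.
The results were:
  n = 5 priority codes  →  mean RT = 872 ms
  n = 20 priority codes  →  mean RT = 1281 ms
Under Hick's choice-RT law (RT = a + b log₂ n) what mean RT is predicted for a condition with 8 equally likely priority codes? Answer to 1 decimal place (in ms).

Fit slope and intercept:
  b = (1281 − 872) / (log₂ 20 − log₂ 5) = 409 / (4.3219 − 2.3219) = 204.500 ms/bit
  a = 872 − 204.500 × 2.3219 = 397.166 ms
Then RT(8) = 397.166 + 204.500 × log₂ 8 = 397.166 + 204.500 × 3 ≈ 1010.666 ms.

1010.7 ms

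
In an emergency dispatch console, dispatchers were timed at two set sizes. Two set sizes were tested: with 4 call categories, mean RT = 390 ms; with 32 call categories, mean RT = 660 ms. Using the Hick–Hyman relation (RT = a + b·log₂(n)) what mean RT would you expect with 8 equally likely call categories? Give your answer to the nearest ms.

480 ms

Solve the two-equation system in a and b:
  b = (660 − 390) / (log₂ 32 − log₂ 4) = 270 / (5 − 2) = 90 ms/bit
  a = 390 − 90 × 2 = 210 ms
Then RT(8) = 210 + 90 × log₂ 8 = 210 + 90 × 3 ≈ 480.000 ms.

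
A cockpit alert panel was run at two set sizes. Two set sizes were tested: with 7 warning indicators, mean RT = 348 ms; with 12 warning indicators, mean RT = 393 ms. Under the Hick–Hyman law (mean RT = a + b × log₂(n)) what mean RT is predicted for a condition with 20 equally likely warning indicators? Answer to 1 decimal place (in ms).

435.6 ms

With log₂ n on the abscissa the relation is linear; from the two conditions:
  b = (393 − 348) / (log₂ 12 − log₂ 7) = 45 / (3.5850 − 2.8074) = 57.870 ms/bit
  a = 348 − 57.870 × 2.8074 = 185.539 ms
Then RT(20) = 185.539 + 57.870 × log₂ 20 = 185.539 + 57.870 × 4.3219 ≈ 435.648 ms.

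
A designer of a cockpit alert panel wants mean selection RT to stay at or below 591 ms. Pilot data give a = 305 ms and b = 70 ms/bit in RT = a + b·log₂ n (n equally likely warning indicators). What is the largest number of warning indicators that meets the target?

Set 305 + 70·log₂ n ≤ 591 → log₂ n ≤ (591 − 305)/70 = 4.0857.
So n ≤ 2^4.0857 = 16.979; the largest integer n is 16.

16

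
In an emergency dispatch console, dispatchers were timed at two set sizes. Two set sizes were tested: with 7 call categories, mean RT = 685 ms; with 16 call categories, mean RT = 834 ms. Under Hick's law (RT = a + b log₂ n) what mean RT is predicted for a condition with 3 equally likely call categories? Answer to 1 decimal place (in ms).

532.3 ms

With log₂ n on the abscissa the relation is linear; from the two conditions:
  b = (834 − 685) / (log₂ 16 − log₂ 7) = 149 / (4 − 2.8074) = 124.932 ms/bit
  a = 685 − 124.932 × 2.8074 = 334.270 ms
Then RT(3) = 334.270 + 124.932 × log₂ 3 = 334.270 + 124.932 × 1.5850 ≈ 532.284 ms.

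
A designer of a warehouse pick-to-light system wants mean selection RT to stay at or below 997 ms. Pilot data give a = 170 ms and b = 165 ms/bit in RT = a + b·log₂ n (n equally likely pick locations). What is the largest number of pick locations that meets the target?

Information budget: (997 − 170)/165 = 5.0121 bits, so n ≤ 2^5.0121 = 32.270 → at most 32.

32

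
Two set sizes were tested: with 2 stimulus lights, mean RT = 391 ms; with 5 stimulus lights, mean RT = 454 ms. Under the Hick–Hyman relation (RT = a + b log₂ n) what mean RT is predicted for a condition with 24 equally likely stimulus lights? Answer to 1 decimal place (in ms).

561.9 ms

Fit slope and intercept:
  b = (454 − 391) / (log₂ 5 − log₂ 2) = 63 / (2.3219 − 1) = 47.658 ms/bit
  a = 391 − 47.658 × 1 = 343.342 ms
Then RT(24) = 343.342 + 47.658 × log₂ 24 = 343.342 + 47.658 × 4.5850 ≈ 561.851 ms.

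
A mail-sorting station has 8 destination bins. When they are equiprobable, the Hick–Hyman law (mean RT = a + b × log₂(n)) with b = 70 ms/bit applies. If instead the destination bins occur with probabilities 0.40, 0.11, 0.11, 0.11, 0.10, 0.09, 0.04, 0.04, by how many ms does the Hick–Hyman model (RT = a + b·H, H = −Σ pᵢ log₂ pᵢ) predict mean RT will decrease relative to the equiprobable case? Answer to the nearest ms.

Equiprobable entropy H₀ = log₂ 8 = 3.0000 bits.
Skewed entropy H = −Σ pᵢ log₂ pᵢ = 2.5960 bits.
ΔRT = b·(H₀ − H) = 70 × 0.4040 = 28.28 ms.

28 ms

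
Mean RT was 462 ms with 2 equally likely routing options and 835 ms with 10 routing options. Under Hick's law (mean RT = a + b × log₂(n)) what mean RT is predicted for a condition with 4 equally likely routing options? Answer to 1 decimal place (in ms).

RT is linear in log₂ n, so two points fix the line:
  b = (835 − 462) / (log₂ 10 − log₂ 2) = 373 / (3.3219 − 1) = 160.642 ms/bit
  a = 462 − 160.642 × 1 = 301.358 ms
Then RT(4) = 301.358 + 160.642 × log₂ 4 = 301.358 + 160.642 × 2 ≈ 622.642 ms.

622.6 ms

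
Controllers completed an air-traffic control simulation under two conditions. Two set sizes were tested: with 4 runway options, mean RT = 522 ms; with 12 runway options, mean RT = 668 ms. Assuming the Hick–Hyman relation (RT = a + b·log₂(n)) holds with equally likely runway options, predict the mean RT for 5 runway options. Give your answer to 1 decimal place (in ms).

RT is linear in log₂ n, so two points fix the line:
  b = (668 − 522) / (log₂ 12 − log₂ 4) = 146 / (3.5850 − 2) = 92.116 ms/bit
  a = 522 − 92.116 × 2 = 337.769 ms
Then RT(5) = 337.769 + 92.116 × log₂ 5 = 337.769 + 92.116 × 2.3219 ≈ 551.655 ms.

551.7 ms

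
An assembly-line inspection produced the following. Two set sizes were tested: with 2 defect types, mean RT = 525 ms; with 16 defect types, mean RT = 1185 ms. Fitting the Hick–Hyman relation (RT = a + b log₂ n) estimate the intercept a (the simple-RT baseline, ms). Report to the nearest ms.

b = (RT₂ − RT₁)/(log₂ n₂ − log₂ n₁) = (1185 − 525)/(4 − 1) = 220 ms/bit.
a = RT₁ − b·log₂ n₁ = 525 − 220 × 1 = 305.000 ms.

305 ms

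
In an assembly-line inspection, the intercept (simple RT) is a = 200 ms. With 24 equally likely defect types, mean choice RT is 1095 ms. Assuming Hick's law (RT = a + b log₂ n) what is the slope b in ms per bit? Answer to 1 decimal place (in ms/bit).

195.2 ms/bit

b = (1095 − 200) / log₂(24) = 895 / 4.5850 = 195.203 ms/bit.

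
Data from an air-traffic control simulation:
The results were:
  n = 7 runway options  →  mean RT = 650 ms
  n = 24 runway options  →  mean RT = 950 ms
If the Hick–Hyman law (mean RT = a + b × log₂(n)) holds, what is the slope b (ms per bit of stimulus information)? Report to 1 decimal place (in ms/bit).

168.8 ms/bit

The slope on a log₂ axis is (950 − 650) / (4.5850 − 2.8074) = 168.766 ms/bit.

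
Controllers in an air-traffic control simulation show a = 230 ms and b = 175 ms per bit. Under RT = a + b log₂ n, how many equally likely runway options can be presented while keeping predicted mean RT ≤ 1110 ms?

175·log₂ n ≤ 1110 − 230 = 880, giving log₂ n ≤ 5.0286 and n ≤ 32.640. The largest whole number is 32.

32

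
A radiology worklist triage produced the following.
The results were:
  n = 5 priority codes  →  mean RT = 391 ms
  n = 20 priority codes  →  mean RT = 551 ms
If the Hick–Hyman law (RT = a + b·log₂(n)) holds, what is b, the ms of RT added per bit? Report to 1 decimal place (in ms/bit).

80.0 ms/bit

The slope on a log₂ axis is (551 − 391) / (4.3219 − 2.3219) = 80.000 ms/bit.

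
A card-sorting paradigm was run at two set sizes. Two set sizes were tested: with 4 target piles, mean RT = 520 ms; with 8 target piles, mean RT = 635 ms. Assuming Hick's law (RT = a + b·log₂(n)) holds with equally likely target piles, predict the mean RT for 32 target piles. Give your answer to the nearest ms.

865 ms

Solve the two-equation system in a and b:
  b = (635 − 520) / (log₂ 8 − log₂ 4) = 115 / (3 − 2) = 115 ms/bit
  a = 520 − 115 × 2 = 290 ms
Then RT(32) = 290 + 115 × log₂ 32 = 290 + 115 × 5 ≈ 865.000 ms.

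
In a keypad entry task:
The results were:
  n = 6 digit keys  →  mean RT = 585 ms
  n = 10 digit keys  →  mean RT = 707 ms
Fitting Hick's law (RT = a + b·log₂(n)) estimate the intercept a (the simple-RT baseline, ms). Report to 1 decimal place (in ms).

157.1 ms

The slope on a log₂ axis is (707 − 585) / (3.3219 − 2.5850) = 165.544 ms/bit.
Intercept: a = 585 − 165.544·log₂(6) = 157.076 ms.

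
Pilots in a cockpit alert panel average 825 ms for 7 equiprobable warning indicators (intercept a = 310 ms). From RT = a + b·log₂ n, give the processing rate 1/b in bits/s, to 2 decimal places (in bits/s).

5.45 bits/s

Choice component = 825 − 310 = 515 ms over log₂(7) = 2.8074 bits.
b = 515 / 2.8074 = 183.447 ms/bit, so 1/b = 5.451 bits/s.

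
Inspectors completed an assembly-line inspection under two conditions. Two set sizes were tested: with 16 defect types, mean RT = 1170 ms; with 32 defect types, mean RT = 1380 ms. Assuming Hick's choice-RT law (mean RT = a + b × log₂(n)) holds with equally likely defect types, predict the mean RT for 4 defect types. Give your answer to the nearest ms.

750 ms

RT is linear in log₂ n, so two points fix the line:
  b = (1380 − 1170) / (log₂ 32 − log₂ 16) = 210 / (5 − 4) = 210 ms/bit
  a = 1170 − 210 × 4 = 330 ms
Then RT(4) = 330 + 210 × log₂ 4 = 330 + 210 × 2 ≈ 750.000 ms.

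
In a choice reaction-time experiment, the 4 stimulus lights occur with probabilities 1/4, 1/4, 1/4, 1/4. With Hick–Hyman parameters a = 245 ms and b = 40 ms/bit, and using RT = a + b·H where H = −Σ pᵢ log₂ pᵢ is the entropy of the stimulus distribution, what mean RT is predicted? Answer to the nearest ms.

Each term −pᵢ log₂ pᵢ: 0.25·2 + 0.25·2 + 0.25·2 + 0.25·2; summed, H = 2.000 bits.
Mean RT = a + bH = 245 + 40·2.000 = 325.00 ms.

325 ms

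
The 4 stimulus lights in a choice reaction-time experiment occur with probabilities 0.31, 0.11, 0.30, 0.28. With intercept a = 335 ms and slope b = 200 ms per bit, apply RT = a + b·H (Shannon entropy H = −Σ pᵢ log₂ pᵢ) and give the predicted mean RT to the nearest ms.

Entropy contributions −pᵢ log₂ pᵢ: 0.5238, 0.3503, 0.5211, 0.5142; sum H = 1.9094 bits.
RT = a + bH = 335 + 200·1.9094 = 716.88 ms.

717 ms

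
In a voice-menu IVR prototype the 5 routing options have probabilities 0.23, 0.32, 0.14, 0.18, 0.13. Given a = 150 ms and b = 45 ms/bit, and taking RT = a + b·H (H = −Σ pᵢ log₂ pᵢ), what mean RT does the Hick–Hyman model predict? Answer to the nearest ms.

251 ms

Entropy contributions −pᵢ log₂ pᵢ: 0.4877, 0.5260, 0.3971, 0.4453, 0.3826; sum H = 2.2388 bits.
RT = a + bH = 150 + 45·2.2388 = 250.74 ms.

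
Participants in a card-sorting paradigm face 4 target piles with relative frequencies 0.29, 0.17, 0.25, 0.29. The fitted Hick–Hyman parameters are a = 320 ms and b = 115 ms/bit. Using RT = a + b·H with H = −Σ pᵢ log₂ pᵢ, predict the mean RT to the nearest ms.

Entropy contributions −pᵢ log₂ pᵢ: 0.5179, 0.4346, 0.5000, 0.5179; sum H = 1.9704 bits.
RT = a + bH = 320 + 115·1.9704 = 546.60 ms.

547 ms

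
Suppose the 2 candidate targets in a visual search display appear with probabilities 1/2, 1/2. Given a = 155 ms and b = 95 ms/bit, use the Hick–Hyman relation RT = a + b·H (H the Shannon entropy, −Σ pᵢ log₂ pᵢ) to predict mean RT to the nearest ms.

H = −Σ pᵢ log₂ pᵢ = 0.5·1 + 0.5·1 = 1.000 bits.
RT = 155 + 95 × 1.000 = 250.00 ms.

250 ms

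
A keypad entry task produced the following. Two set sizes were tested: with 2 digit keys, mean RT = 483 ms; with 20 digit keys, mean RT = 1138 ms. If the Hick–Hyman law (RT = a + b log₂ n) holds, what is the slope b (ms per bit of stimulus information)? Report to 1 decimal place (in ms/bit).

197.2 ms/bit

b = (RT₂ − RT₁)/(log₂ n₂ − log₂ n₁) = (1138 − 483)/(4.3219 − 1) = 197.175 ms/bit.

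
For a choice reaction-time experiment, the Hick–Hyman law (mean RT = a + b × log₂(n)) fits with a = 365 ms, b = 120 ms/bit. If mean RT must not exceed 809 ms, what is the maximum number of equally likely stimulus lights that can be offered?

120·log₂ n ≤ 809 − 365 = 444, giving log₂ n ≤ 3.7000 and n ≤ 12.996. The largest whole number is 12.

12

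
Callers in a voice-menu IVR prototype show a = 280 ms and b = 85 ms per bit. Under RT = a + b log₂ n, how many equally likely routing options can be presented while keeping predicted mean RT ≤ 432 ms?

3

Set 280 + 85·log₂ n ≤ 432 → log₂ n ≤ (432 − 280)/85 = 1.7882.
So n ≤ 2^1.7882 = 3.454; the largest integer n is 3.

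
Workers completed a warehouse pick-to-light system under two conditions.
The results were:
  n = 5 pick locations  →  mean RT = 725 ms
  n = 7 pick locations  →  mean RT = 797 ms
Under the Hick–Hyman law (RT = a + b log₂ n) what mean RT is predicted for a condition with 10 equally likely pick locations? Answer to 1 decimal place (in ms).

RT is linear in log₂ n, so two points fix the line:
  b = (797 − 725) / (log₂ 7 − log₂ 5) = 72 / (2.8074 − 2.3219) = 148.323 ms/bit
  a = 725 − 148.323 × 2.3219 = 380.604 ms
Then RT(10) = 380.604 + 148.323 × log₂ 10 = 380.604 + 148.323 × 3.3219 ≈ 873.323 ms.

873.3 ms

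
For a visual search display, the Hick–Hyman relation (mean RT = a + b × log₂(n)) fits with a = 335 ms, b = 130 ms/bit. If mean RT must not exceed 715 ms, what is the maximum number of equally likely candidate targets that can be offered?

7

Information budget: (715 − 335)/130 = 2.9231 bits, so n ≤ 2^2.9231 = 7.585 → at most 7.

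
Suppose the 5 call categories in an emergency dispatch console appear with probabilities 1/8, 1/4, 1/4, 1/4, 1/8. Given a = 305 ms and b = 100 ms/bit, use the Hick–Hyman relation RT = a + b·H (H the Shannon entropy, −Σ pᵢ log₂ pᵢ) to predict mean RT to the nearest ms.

H = −Σ pᵢ log₂ pᵢ = 0.125·3 + 0.25·2 + 0.25·2 + 0.25·2 + 0.125·3 = 2.250 bits.
RT = 305 + 100 × 2.250 = 530.00 ms.

530 ms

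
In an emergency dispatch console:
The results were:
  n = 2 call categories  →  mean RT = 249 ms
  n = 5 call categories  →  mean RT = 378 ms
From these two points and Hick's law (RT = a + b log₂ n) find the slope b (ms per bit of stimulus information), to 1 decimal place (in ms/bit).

The slope on a log₂ axis is (378 − 249) / (2.3219 − 1) = 97.585 ms/bit.

97.6 ms/bit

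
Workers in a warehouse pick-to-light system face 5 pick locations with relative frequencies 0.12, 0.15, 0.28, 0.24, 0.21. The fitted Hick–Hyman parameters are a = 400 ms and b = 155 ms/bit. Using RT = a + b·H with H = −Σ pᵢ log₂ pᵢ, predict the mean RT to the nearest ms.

750 ms

H = 0.12·log₂(1/0.12) + 0.15·log₂(1/0.15) + 0.28·log₂(1/0.28) + 0.24·log₂(1/0.24) + 0.21·log₂(1/0.21) = 2.2588 bits.
RT = 400 + 155 × 2.2588 = 750.11 ms.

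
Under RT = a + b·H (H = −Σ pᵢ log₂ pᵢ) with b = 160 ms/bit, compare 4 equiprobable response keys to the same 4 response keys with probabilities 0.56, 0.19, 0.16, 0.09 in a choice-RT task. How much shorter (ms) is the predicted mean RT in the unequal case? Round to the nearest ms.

The RT saving is b·ΔH. Equiprobable H₀ = log₂(4) = 2.0000 bits; with the given probabilities H = 1.6593 bits.
b·(H₀ − H) = 160 × (2.0000 − 1.6593) = 54.51 ms.

55 ms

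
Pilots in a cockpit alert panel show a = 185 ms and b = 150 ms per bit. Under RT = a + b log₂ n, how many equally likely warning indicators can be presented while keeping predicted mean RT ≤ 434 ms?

3

150·log₂ n ≤ 434 − 185 = 249, giving log₂ n ≤ 1.6600 and n ≤ 3.160. The largest whole number is 3.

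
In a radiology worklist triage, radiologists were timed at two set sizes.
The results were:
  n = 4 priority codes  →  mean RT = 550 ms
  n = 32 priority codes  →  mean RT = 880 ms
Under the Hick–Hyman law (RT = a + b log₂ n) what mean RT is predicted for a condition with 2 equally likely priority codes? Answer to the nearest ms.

440 ms

With log₂ n on the abscissa the relation is linear; from the two conditions:
  b = (880 − 550) / (log₂ 32 − log₂ 4) = 330 / (5 − 2) = 110 ms/bit
  a = 550 − 110 × 2 = 330 ms
Then RT(2) = 330 + 110 × log₂ 2 = 330 + 110 × 1 ≈ 440.000 ms.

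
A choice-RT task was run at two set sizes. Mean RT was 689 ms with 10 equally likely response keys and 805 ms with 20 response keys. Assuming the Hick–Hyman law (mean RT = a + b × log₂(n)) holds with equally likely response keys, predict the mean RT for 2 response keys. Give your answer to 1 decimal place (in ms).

With log₂ n on the abscissa the relation is linear; from the two conditions:
  b = (805 − 689) / (log₂ 20 − log₂ 10) = 116 / (4.3219 − 3.3219) = 116.000 ms/bit
  a = 689 − 116.000 × 3.3219 = 303.656 ms
Then RT(2) = 303.656 + 116.000 × log₂ 2 = 303.656 + 116.000 × 1 ≈ 419.656 ms.

419.7 ms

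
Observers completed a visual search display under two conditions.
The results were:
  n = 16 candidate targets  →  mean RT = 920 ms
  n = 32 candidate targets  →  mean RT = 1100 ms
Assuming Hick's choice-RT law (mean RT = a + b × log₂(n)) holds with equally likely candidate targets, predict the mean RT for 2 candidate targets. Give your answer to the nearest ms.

380 ms

Solve the two-equation system in a and b:
  b = (1100 − 920) / (log₂ 32 − log₂ 16) = 180 / (5 − 4) = 180 ms/bit
  a = 920 − 180 × 4 = 200 ms
Then RT(2) = 200 + 180 × log₂ 2 = 200 + 180 × 1 ≈ 380.000 ms.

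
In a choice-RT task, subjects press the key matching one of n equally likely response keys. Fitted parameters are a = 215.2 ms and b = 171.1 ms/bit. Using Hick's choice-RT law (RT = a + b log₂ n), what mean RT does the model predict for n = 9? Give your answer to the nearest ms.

758 ms

log₂(9) = 3.1699 bits, so RT = 215.2 + 171.1 × 3.1699 ≈ 757.574 ms.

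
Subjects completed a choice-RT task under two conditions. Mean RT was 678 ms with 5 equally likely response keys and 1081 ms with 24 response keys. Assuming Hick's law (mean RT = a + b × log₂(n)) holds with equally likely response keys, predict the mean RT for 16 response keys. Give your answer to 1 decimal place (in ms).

976.8 ms

With log₂ n on the abscissa the relation is linear; from the two conditions:
  b = (1081 − 678) / (log₂ 24 − log₂ 5) = 403 / (4.5850 − 2.3219) = 178.079 ms/bit
  a = 678 − 178.079 × 2.3219 = 264.512 ms
Then RT(16) = 264.512 + 178.079 × log₂ 16 = 264.512 + 178.079 × 4 ≈ 976.830 ms.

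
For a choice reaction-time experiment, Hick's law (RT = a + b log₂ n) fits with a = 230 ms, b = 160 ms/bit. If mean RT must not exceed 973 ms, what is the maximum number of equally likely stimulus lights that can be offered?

24

160·log₂ n ≤ 973 − 230 = 743, giving log₂ n ≤ 4.6437 and n ≤ 24.998. The largest whole number is 24.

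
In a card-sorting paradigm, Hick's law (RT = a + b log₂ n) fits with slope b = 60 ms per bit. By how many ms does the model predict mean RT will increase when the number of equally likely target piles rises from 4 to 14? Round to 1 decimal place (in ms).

Only the slope matters, since a is common to both: ΔRT = b·log₂(n₂/n₁).
log₂(14) − log₂(4) = 3.8074 − 2 = 1.8074.
ΔRT = 60 × 1.8074 = 108.441 ms.

108.4 ms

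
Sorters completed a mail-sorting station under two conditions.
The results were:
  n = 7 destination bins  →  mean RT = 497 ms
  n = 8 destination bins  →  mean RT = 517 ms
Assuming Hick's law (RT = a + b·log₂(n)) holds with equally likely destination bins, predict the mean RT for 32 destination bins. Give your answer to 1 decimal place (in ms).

724.6 ms

Fit slope and intercept:
  b = (517 − 497) / (log₂ 8 − log₂ 7) = 20 / (3 − 2.8074) = 103.818 ms/bit
  a = 497 − 103.818 × 2.8074 = 205.546 ms
Then RT(32) = 205.546 + 103.818 × log₂ 32 = 205.546 + 103.818 × 5 ≈ 724.636 ms.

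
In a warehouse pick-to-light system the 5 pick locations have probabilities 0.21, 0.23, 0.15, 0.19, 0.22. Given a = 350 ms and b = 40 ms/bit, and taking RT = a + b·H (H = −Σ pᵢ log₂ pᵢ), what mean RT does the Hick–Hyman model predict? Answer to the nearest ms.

H = 0.21·log₂(1/0.21) + 0.23·log₂(1/0.23) + 0.15·log₂(1/0.15) + 0.19·log₂(1/0.19) + 0.22·log₂(1/0.22) = 2.3068 bits.
RT = 350 + 40 × 2.3068 = 442.27 ms.

442 ms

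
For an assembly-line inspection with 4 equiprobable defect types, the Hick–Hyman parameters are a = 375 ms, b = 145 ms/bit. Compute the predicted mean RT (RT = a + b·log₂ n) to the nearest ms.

665 ms

log₂(4) = 2 bits, so RT = 375 + 145 × 2 ≈ 665.000 ms.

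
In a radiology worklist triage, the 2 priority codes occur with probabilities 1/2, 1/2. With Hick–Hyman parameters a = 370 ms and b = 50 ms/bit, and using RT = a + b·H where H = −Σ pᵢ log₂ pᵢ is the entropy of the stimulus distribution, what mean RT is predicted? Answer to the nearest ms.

H = −Σ pᵢ log₂ pᵢ = 0.5·1 + 0.5·1 = 1.000 bits.
RT = 370 + 50 × 1.000 = 420.00 ms.

420 ms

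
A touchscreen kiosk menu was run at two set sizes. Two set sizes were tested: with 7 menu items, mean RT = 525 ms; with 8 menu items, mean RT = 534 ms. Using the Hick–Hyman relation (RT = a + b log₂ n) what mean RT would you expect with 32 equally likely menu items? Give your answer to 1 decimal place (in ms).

With log₂ n on the abscissa the relation is linear; from the two conditions:
  b = (534 − 525) / (log₂ 8 − log₂ 7) = 9 / (3 − 2.8074) = 46.718 ms/bit
  a = 525 − 46.718 × 2.8074 = 393.846 ms
Then RT(32) = 393.846 + 46.718 × log₂ 32 = 393.846 + 46.718 × 5 ≈ 627.436 ms.

627.4 ms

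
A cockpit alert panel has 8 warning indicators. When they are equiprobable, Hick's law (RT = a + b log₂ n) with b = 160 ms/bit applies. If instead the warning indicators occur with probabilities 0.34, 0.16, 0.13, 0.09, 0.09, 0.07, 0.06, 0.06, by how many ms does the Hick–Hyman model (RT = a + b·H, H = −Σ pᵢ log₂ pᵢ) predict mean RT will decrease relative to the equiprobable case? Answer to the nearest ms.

45 ms

The RT saving is b·ΔH. Equiprobable H₀ = log₂(8) = 3.0000 bits; with the given probabilities H = 2.7158 bits.
b·(H₀ − H) = 160 × (3.0000 − 2.7158) = 45.48 ms.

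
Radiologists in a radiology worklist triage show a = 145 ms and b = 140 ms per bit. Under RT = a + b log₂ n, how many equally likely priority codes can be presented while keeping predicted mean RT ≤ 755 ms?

Information budget: (755 − 145)/140 = 4.3571 bits, so n ≤ 2^4.3571 = 20.494 → at most 20.

20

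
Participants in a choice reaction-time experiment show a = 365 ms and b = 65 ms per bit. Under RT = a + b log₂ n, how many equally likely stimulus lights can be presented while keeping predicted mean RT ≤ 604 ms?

12

Information budget: (604 − 365)/65 = 3.6769 bits, so n ≤ 2^3.6769 = 12.790 → at most 12.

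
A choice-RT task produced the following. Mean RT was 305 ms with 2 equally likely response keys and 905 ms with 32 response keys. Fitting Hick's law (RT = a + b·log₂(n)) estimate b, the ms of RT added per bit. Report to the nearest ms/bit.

b = (RT₂ − RT₁)/(log₂ n₂ − log₂ n₁) = (905 − 305)/(5 − 1) = 150 ms/bit.

150 ms/bit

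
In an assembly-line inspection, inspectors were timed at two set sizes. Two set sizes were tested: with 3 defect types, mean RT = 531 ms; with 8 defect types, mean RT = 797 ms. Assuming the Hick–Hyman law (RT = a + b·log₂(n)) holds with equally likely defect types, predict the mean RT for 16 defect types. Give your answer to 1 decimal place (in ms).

985.0 ms

Solve the two-equation system in a and b:
  b = (797 − 531) / (log₂ 8 − log₂ 3) = 266 / (3 − 1.5850) = 187.981 ms/bit
  a = 531 − 187.981 × 1.5850 = 233.057 ms
Then RT(16) = 233.057 + 187.981 × log₂ 16 = 233.057 + 187.981 × 4 ≈ 984.981 ms.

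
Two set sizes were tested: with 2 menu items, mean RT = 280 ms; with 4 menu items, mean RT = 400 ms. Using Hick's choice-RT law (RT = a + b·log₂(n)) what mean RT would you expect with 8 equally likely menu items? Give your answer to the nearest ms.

Solve the two-equation system in a and b:
  b = (400 − 280) / (log₂ 4 − log₂ 2) = 120 / (2 − 1) = 120 ms/bit
  a = 280 − 120 × 1 = 160 ms
Then RT(8) = 160 + 120 × log₂ 8 = 160 + 120 × 3 ≈ 520.000 ms.

520 ms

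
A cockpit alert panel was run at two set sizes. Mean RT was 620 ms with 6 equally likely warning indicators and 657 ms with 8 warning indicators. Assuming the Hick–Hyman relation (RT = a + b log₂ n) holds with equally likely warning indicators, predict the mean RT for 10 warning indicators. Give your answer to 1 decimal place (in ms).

RT is linear in log₂ n, so two points fix the line:
  b = (657 − 620) / (log₂ 8 − log₂ 6) = 37 / (3 − 2.5850) = 89.149 ms/bit
  a = 620 − 89.149 × 2.5850 = 389.554 ms
Then RT(10) = 389.554 + 89.149 × log₂ 10 = 389.554 + 89.149 × 3.3219 ≈ 685.699 ms.

685.7 ms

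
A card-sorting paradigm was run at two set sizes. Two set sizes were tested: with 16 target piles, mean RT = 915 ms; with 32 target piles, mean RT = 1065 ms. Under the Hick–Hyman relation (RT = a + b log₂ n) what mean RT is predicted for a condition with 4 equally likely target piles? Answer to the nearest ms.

615 ms

Fit slope and intercept:
  b = (1065 − 915) / (log₂ 32 − log₂ 16) = 150 / (5 − 4) = 150 ms/bit
  a = 915 − 150 × 4 = 315 ms
Then RT(4) = 315 + 150 × log₂ 4 = 315 + 150 × 2 ≈ 615.000 ms.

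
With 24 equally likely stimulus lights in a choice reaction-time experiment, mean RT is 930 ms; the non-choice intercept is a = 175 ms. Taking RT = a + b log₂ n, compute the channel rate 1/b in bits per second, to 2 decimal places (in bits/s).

6.07 bits/s

b = (930 − 175)/log₂ 24 = 755/4.5850 = 164.669 ms per bit = 0.16467 s/bit; the reciprocal is 6.073 bits/s.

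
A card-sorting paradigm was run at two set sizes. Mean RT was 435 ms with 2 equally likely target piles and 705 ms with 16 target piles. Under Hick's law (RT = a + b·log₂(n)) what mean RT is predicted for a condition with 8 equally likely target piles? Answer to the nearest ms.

615 ms

Solve the two-equation system in a and b:
  b = (705 − 435) / (log₂ 16 − log₂ 2) = 270 / (4 − 1) = 90 ms/bit
  a = 435 − 90 × 1 = 345 ms
Then RT(8) = 345 + 90 × log₂ 8 = 345 + 90 × 3 ≈ 615.000 ms.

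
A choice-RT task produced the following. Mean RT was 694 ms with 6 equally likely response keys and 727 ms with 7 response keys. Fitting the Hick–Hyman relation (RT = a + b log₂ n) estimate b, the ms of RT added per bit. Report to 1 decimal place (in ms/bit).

The slope on a log₂ axis is (727 − 694) / (2.8074 − 2.5850) = 148.386 ms/bit.

148.4 ms/bit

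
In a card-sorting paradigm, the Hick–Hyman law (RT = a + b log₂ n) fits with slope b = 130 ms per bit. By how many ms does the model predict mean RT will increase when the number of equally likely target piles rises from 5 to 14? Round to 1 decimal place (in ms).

193.1 ms

Only the slope matters, since a is common to both: ΔRT = b·log₂(n₂/n₁).
log₂(14) − log₂(5) = 3.8074 − 2.3219 = 1.4854.
ΔRT = 130 × 1.4854 = 193.105 ms.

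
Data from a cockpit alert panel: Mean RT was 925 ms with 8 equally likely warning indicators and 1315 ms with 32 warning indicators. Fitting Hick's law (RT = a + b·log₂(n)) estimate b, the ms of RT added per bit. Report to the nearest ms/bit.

195 ms/bit

The slope on a log₂ axis is (1315 − 925) / (5 − 3) = 195 ms/bit.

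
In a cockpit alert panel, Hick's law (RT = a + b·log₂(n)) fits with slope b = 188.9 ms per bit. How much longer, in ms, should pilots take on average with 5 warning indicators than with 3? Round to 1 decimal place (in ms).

Only the slope matters, since a is common to both: ΔRT = b·log₂(n₂/n₁).
log₂(5) − log₂(3) = 2.3219 − 1.5850 = 0.7370.
ΔRT = 188.9 × 0.7370 = 139.213 ms.

139.2 ms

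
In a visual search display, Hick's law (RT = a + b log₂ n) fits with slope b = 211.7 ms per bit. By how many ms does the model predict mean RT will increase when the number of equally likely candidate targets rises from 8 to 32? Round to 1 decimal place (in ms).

Only the slope matters, since a is common to both: ΔRT = b·log₂(n₂/n₁).
log₂(32) − log₂(8) = log₂(32/8) = log₂(4) = 2.
ΔRT = 211.7 × 2.0000 = 423.400 ms.

423.4 ms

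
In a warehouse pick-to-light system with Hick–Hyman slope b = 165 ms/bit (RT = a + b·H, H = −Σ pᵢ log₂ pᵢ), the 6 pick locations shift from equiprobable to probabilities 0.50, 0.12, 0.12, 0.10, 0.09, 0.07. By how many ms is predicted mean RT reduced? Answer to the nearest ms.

The RT saving is b·ΔH. Equiprobable H₀ = log₂(6) = 2.5850 bits; with the given probabilities H = 2.1475 bits.
b·(H₀ − H) = 165 × (2.5850 − 2.1475) = 72.18 ms.

72 ms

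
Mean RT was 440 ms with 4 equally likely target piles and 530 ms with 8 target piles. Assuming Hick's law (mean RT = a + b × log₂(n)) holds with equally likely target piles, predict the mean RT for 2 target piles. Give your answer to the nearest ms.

RT is linear in log₂ n, so two points fix the line:
  b = (530 − 440) / (log₂ 8 − log₂ 4) = 90 / (3 − 2) = 90 ms/bit
  a = 440 − 90 × 2 = 260 ms
Then RT(2) = 260 + 90 × log₂ 2 = 260 + 90 × 1 ≈ 350.000 ms.

350 ms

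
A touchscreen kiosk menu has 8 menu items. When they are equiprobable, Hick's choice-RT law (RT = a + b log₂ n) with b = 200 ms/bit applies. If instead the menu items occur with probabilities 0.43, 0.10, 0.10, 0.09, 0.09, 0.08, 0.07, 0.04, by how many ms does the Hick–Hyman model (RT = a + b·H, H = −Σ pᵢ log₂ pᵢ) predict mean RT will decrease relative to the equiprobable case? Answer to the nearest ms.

The RT saving is b·ΔH. Equiprobable H₀ = log₂(8) = 3.0000 bits; with the given probabilities H = 2.5591 bits.
b·(H₀ − H) = 200 × (3.0000 − 2.5591) = 88.18 ms.

88 ms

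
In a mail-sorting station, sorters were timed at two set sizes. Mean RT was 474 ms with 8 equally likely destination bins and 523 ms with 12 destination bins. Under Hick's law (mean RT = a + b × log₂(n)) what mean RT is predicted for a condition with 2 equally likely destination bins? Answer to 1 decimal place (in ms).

306.5 ms

With log₂ n on the abscissa the relation is linear; from the two conditions:
  b = (523 − 474) / (log₂ 12 − log₂ 8) = 49 / (3.5850 − 3) = 83.766 ms/bit
  a = 474 − 83.766 × 3 = 222.702 ms
Then RT(2) = 222.702 + 83.766 × log₂ 2 = 222.702 + 83.766 × 1 ≈ 306.468 ms.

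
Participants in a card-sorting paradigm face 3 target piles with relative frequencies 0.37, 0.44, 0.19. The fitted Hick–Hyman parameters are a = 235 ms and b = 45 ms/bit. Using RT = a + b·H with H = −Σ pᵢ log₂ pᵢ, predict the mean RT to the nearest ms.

303 ms

H = 0.37·log₂(1/0.37) + 0.44·log₂(1/0.44) + 0.19·log₂(1/0.19) = 1.5071 bits.
RT = 235 + 45 × 1.5071 = 302.82 ms.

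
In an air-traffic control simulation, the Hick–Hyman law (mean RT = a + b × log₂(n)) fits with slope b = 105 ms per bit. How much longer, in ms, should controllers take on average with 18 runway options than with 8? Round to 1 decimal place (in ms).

The intercept a cancels: ΔRT = b·(log₂ n₂ − log₂ n₁) = b·log₂(n₂/n₁).
log₂(18) − log₂(8) = 4.1699 − 3 = 1.1699.
ΔRT = 105 × 1.1699 = 122.842 ms.

122.8 ms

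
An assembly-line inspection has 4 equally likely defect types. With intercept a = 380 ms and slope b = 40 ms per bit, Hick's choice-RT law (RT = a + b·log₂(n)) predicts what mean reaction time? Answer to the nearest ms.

460 ms

log₂(4) = 2 bits, so RT = 380 + 40 × 2 ≈ 460.000 ms.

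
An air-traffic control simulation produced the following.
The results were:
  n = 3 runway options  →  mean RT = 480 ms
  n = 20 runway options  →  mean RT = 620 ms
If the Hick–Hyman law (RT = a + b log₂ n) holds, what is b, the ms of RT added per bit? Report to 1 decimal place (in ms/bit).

Slope: b = (620 − 480) / (log₂ 20 − log₂ 3) = 140/2.7370 = 51.152 ms/bit.

51.2 ms/bit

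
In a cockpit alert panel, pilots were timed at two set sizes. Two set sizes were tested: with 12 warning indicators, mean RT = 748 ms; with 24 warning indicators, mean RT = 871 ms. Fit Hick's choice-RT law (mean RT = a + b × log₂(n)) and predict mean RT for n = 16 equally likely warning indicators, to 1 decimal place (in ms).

799.0 ms

RT is linear in log₂ n, so two points fix the line:
  b = (871 − 748) / (log₂ 24 − log₂ 12) = 123 / (4.5850 − 3.5850) = 123.000 ms/bit
  a = 748 − 123.000 × 3.5850 = 307.050 ms
Then RT(16) = 307.050 + 123.000 × log₂ 16 = 307.050 + 123.000 × 4 ≈ 799.050 ms.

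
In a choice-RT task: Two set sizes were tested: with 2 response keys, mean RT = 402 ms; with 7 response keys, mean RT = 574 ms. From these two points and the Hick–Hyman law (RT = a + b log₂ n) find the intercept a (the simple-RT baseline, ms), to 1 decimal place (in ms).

The slope on a log₂ axis is (574 − 402) / (2.8074 − 1) = 95.167 ms/bit.
Intercept: a = 402 − 95.167·log₂(2) = 306.833 ms.

306.8 ms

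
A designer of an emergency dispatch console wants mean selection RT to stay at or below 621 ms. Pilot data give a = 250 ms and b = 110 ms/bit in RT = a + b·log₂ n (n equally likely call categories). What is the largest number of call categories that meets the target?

10

Set 250 + 110·log₂ n ≤ 621 → log₂ n ≤ (621 − 250)/110 = 3.3727.
So n ≤ 2^3.3727 = 10.358; the largest integer n is 10.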